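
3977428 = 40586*98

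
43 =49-6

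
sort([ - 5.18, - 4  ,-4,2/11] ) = [-5.18, - 4, - 4  ,  2/11]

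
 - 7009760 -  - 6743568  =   - 266192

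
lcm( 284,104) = 7384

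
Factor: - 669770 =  - 2^1 * 5^1 * 66977^1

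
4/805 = 4/805  =  0.00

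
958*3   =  2874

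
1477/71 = 20 + 57/71 = 20.80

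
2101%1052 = 1049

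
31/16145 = 31/16145 =0.00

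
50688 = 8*6336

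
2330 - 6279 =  - 3949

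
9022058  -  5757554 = 3264504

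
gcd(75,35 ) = 5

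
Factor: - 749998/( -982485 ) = 2^1*3^( - 2 )*5^( - 1 )*7^( - 1) * 29^1*67^1*193^1*3119^( - 1)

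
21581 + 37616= 59197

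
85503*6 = 513018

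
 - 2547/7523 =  - 1+4976/7523 = - 0.34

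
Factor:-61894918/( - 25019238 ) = 3^( - 1)* 19^( - 1)*219467^(  -  1)*30947459^1 = 30947459/12509619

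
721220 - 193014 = 528206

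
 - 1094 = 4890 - 5984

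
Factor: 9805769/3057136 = 2^(-4)*2417^1*4057^1*191071^(-1)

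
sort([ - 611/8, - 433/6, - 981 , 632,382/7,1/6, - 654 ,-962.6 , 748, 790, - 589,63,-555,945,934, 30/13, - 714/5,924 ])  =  [ - 981, - 962.6, - 654, - 589, - 555, - 714/5,-611/8, - 433/6,  1/6, 30/13, 382/7, 63,632, 748,790,924,934,945 ] 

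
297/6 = 99/2  =  49.50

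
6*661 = 3966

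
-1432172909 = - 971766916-460405993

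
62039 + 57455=119494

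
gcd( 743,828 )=1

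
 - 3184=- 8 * 398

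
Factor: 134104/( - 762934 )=- 2^2 *16763^1*381467^(-1 ) = - 67052/381467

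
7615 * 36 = 274140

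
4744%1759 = 1226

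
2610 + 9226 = 11836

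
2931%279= 141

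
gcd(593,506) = 1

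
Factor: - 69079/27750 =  - 1867/750=- 2^(-1) * 3^( - 1 )*5^( - 3)*1867^1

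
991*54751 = 54258241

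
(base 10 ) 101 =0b1100101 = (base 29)3E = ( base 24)45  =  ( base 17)5G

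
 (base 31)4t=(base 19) 81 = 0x99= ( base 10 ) 153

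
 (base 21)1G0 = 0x309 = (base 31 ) p2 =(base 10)777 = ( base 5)11102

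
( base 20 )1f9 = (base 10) 709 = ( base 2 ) 1011000101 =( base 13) 427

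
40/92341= 40/92341 = 0.00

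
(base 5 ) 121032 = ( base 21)a52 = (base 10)4517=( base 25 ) 75h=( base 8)10645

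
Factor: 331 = 331^1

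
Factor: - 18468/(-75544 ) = 2^( - 1)*3^5*7^( - 1 )*71^(- 1 ) = 243/994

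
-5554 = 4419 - 9973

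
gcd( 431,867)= 1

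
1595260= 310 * 5146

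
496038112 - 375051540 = 120986572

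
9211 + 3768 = 12979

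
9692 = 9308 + 384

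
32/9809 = 32/9809 = 0.00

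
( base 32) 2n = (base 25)3c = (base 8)127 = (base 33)2L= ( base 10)87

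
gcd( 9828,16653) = 273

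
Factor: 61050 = 2^1*3^1 * 5^2*11^1*37^1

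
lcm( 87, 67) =5829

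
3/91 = 3/91 = 0.03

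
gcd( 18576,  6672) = 48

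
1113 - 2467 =-1354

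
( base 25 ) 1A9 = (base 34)q0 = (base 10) 884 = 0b1101110100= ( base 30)te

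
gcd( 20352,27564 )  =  12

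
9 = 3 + 6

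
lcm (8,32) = 32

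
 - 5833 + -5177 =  - 11010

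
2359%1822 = 537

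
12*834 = 10008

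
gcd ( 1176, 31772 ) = 4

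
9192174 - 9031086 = 161088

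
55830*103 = 5750490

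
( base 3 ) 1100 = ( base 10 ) 36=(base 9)40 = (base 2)100100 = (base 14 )28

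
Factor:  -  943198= - 2^1*19^1*24821^1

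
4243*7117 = 30197431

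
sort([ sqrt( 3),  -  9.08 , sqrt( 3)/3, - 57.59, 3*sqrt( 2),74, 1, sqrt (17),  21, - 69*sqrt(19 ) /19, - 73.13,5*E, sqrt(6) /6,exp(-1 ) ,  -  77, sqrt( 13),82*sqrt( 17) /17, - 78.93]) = [  -  78.93, - 77, - 73.13, - 57.59,  -  69*sqrt( 19)/19,  -  9.08,exp (  -  1), sqrt( 6)/6, sqrt(3) /3,  1,sqrt( 3 ), sqrt( 13), sqrt(17 ), 3 * sqrt(2 ),5*E, 82*sqrt( 17 )/17,21, 74 ]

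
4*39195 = 156780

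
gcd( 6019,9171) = 1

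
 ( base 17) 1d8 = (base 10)518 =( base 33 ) fn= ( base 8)1006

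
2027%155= 12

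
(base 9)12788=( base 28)b1e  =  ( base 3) 102212222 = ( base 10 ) 8666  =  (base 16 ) 21da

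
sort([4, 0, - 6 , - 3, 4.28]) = [- 6, - 3, 0,4, 4.28] 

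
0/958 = 0 = 0.00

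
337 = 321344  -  321007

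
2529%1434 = 1095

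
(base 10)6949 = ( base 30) 7LJ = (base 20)H79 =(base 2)1101100100101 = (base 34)60d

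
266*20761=5522426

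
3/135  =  1/45 = 0.02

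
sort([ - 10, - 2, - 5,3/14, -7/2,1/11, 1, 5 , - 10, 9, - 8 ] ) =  [-10, - 10,-8, - 5,-7/2, - 2, 1/11,3/14,1,5,9 ]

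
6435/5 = 1287 =1287.00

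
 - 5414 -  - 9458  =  4044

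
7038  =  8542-1504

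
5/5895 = 1/1179 =0.00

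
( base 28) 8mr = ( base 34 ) 5XD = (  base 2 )1101100000011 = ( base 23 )d1f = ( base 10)6915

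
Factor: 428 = 2^2 * 107^1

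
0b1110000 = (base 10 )112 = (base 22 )52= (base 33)3d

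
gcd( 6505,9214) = 1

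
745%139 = 50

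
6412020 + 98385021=104797041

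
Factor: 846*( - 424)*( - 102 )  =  2^5 *3^3*17^1*47^1*53^1  =  36587808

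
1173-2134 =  - 961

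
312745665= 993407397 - 680661732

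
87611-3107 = 84504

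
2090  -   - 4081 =6171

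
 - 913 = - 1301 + 388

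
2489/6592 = 2489/6592=0.38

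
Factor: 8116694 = 2^1*29^1*139943^1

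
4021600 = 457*8800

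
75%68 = 7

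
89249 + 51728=140977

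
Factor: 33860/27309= 2^2*3^( - 1)*5^1*1693^1*9103^ ( - 1 ) 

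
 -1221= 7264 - 8485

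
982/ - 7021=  - 1  +  6039/7021 = -0.14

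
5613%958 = 823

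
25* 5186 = 129650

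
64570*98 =6327860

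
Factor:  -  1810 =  - 2^1  *  5^1*181^1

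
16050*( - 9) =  - 144450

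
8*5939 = 47512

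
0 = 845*0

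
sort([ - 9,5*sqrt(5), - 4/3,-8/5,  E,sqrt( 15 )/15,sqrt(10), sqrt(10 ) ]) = [ - 9, - 8/5, - 4/3, sqrt(15)/15, E,sqrt(10), sqrt( 10),5 * sqrt( 5)]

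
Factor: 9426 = 2^1*3^1*1571^1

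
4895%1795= 1305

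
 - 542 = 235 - 777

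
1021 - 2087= - 1066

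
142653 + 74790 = 217443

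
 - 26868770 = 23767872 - 50636642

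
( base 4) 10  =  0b100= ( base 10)4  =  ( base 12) 4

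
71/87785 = 71/87785=   0.00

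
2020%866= 288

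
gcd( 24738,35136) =6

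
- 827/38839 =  - 1 + 38012/38839  =  -0.02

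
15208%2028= 1012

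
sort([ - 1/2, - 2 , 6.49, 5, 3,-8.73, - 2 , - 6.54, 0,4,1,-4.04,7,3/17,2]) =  [ - 8.73, - 6.54,  -  4.04, - 2, - 2 , - 1/2,0, 3/17,1 , 2, 3, 4,5, 6.49,7 ] 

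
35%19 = 16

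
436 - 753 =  - 317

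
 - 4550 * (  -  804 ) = 3658200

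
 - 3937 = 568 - 4505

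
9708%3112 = 372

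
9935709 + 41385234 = 51320943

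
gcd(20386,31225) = 1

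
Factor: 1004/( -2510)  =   - 2/5 =- 2^1*5^( - 1 ) 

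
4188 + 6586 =10774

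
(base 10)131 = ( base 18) 75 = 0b10000011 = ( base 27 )4N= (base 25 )56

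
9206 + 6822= 16028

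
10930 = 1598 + 9332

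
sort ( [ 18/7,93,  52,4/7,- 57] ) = [-57,4/7,18/7, 52, 93 ]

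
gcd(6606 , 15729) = 3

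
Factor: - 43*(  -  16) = 2^4*43^1 = 688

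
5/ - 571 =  - 5/571 = - 0.01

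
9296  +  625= 9921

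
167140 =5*33428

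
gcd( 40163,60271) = 1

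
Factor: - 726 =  - 2^1*3^1*11^2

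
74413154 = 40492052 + 33921102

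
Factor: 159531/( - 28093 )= - 3^1*13^( - 1)*41^1 *1297^1 * 2161^(- 1)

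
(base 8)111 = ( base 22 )37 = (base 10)73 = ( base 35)23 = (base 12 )61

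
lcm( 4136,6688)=314336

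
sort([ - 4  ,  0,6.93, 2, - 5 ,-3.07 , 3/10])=[-5, - 4, - 3.07,0, 3/10,  2,6.93]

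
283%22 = 19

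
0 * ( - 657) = 0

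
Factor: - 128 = -2^7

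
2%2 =0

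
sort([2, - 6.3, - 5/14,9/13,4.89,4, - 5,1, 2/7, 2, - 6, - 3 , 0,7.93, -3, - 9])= [ - 9,-6.3, -6,-5, - 3, - 3, - 5/14, 0, 2/7 , 9/13,1, 2,2,  4,4.89, 7.93]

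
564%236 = 92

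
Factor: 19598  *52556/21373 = 1029992488/21373 = 2^3*7^1 * 11^ ( - 1)*29^( - 1 )*  41^1*67^( -1 )*239^1*1877^1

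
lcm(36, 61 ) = 2196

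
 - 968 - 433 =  - 1401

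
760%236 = 52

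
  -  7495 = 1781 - 9276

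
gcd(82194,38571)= 3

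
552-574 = -22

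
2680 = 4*670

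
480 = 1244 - 764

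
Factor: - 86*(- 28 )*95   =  2^3*5^1*7^1*19^1*43^1 = 228760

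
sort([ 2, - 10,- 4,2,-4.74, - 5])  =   [ - 10, - 5  , - 4.74, - 4, 2, 2]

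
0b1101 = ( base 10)13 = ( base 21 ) D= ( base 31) d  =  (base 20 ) D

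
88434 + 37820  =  126254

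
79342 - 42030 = 37312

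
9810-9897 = - 87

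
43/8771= 43/8771 = 0.00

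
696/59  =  696/59 = 11.80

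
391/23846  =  391/23846=0.02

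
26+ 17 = 43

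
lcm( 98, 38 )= 1862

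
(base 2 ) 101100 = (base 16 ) 2c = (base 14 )32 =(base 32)1c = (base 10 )44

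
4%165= 4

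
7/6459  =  7/6459= 0.00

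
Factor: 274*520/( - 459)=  - 2^4*3^( - 3)*5^1*13^1*17^ ( - 1)*137^1 = -142480/459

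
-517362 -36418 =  - 553780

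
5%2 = 1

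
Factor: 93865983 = 3^1*79^1*601^1*659^1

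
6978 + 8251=15229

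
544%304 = 240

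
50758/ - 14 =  - 3626 + 3/7 = -3625.57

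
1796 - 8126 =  - 6330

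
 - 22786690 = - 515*44246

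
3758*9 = 33822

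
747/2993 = 747/2993 = 0.25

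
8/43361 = 8/43361 = 0.00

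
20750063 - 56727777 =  - 35977714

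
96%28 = 12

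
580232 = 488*1189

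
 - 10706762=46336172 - 57042934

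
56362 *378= 21304836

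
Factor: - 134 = -2^1 * 67^1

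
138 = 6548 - 6410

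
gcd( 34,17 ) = 17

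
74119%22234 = 7417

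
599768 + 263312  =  863080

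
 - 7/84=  - 1 +11/12 =- 0.08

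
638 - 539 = 99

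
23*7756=178388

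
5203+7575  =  12778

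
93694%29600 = 4894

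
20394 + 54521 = 74915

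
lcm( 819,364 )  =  3276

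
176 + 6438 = 6614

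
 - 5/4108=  - 5/4108 = - 0.00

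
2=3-1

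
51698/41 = 51698/41 =1260.93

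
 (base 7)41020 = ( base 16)26E9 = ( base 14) 38b7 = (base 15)2e41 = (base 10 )9961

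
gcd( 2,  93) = 1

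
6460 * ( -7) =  -45220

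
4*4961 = 19844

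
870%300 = 270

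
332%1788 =332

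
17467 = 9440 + 8027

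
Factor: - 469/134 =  - 7/2=- 2^( - 1 )*7^1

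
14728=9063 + 5665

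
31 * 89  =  2759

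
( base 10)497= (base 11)412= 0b111110001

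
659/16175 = 659/16175=0.04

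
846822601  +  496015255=1342837856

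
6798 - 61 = 6737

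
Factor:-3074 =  - 2^1*29^1*53^1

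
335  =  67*5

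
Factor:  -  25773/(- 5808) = 2^(  -  4)*71^1 = 71/16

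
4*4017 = 16068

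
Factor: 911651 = 13^1*23^1*3049^1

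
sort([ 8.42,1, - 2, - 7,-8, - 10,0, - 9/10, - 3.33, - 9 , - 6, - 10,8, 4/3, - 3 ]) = [ - 10, - 10, - 9, - 8, - 7, - 6, - 3.33,-3, - 2, - 9/10,0,1,4/3,8,8.42]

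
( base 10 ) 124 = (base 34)3m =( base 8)174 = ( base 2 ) 1111100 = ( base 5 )444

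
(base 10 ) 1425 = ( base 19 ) 3i0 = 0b10110010001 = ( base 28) 1mp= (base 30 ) 1hf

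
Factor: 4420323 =3^2*  17^1*167^1*173^1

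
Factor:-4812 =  - 2^2*3^1*401^1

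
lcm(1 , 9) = 9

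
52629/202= 260 +109/202=260.54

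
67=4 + 63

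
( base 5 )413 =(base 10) 108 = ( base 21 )53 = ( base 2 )1101100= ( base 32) 3C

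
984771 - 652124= 332647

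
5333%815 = 443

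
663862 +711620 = 1375482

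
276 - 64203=- 63927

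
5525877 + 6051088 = 11576965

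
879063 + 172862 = 1051925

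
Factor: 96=2^5*3^1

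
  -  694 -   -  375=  -319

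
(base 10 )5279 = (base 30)5PT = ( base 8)12237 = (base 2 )1010010011111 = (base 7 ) 21251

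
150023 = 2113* 71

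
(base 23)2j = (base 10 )65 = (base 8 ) 101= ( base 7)122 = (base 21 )32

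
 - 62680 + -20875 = -83555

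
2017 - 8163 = -6146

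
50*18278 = 913900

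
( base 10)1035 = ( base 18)339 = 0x40b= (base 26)1DL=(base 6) 4443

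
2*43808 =87616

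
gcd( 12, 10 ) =2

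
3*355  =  1065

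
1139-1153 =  - 14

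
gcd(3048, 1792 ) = 8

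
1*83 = 83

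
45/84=15/28=0.54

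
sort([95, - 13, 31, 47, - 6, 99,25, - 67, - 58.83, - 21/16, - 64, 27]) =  [- 67,-64, - 58.83,- 13, - 6, - 21/16, 25,27, 31 , 47, 95,  99 ]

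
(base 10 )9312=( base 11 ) 6AA6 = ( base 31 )9lc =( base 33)8i6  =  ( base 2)10010001100000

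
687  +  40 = 727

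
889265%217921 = 17581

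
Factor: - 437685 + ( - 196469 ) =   -  2^1 *317077^1 = - 634154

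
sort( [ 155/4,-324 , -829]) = [ - 829,  -  324,  155/4 ] 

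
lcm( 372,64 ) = 5952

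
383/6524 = 383/6524 = 0.06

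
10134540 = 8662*1170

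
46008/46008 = 1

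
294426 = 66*4461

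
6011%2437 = 1137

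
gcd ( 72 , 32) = 8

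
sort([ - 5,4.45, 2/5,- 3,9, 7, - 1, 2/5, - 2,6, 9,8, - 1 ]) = [-5, - 3, -2,-1, -1, 2/5, 2/5,4.45,  6,7, 8,9,9]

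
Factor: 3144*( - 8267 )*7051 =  - 183265699848 = -  2^3*3^1* 7^1 * 11^1* 131^1*641^1*1181^1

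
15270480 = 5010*3048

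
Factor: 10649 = 23^1*463^1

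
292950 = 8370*35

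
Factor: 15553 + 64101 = 79654 = 2^1*39827^1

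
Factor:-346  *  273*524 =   -  49495992 = - 2^3*3^1*7^1*13^1*131^1*173^1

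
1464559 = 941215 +523344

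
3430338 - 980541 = 2449797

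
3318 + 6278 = 9596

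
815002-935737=- 120735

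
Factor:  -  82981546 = -2^1* 127^1 *383^1 *853^1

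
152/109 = 1 + 43/109 =1.39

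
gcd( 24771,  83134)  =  1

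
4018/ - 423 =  - 10 + 212/423 = - 9.50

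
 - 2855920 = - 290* 9848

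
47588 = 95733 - 48145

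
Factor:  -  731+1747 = 2^3 * 127^1= 1016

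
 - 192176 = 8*(-24022 ) 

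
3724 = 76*49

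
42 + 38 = 80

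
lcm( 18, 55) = 990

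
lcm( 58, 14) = 406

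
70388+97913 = 168301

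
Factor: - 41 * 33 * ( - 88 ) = 119064 = 2^3 * 3^1 *11^2 * 41^1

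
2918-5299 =  -  2381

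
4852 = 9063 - 4211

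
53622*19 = 1018818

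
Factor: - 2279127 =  - 3^1*759709^1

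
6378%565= 163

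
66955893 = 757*88449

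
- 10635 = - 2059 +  - 8576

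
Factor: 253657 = 17^1 * 43^1*347^1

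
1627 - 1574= 53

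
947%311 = 14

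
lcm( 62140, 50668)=3293420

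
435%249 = 186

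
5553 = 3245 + 2308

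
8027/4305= 8027/4305 = 1.86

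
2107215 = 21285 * 99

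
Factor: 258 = 2^1*3^1*  43^1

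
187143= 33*5671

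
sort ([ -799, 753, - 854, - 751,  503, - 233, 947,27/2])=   [-854, - 799, - 751, - 233,27/2,503,753, 947]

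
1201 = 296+905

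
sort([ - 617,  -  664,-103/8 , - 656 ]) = [  -  664, - 656 ,  -  617, - 103/8] 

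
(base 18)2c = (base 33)1f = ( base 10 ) 48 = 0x30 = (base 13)39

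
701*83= 58183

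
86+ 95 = 181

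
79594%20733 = 17395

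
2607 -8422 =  - 5815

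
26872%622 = 126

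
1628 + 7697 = 9325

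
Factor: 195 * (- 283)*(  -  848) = 2^4*3^1* 5^1*13^1*53^1 * 283^1 = 46796880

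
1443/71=1443/71 =20.32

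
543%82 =51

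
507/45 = 169/15 = 11.27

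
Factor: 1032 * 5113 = 5276616 = 2^3*3^1*43^1*5113^1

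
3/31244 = 3/31244 = 0.00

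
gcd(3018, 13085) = 1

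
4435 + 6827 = 11262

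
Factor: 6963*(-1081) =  - 7527003 = - 3^1*11^1*23^1 * 47^1 * 211^1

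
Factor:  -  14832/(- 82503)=2^4*89^( - 1 ) = 16/89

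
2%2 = 0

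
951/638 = 1 + 313/638 = 1.49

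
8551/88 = 97 + 15/88  =  97.17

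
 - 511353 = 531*( - 963 )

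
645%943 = 645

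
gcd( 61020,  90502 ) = 2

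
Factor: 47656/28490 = 2^2*5^(-1)*11^( - 1)* 23^1 = 92/55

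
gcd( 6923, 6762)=161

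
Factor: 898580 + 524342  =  1422922  =  2^1*131^1*5431^1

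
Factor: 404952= 2^3 * 3^1*47^1*359^1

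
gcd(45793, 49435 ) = 1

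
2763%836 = 255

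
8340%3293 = 1754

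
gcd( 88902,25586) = 22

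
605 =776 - 171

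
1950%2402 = 1950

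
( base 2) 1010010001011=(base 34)4in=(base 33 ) 4RC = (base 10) 5259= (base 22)aj1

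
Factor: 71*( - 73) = -71^1*73^1  =  - 5183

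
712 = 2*356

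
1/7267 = 1/7267 = 0.00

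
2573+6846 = 9419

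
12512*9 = 112608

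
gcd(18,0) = 18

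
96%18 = 6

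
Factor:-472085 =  - 5^1 *263^1*359^1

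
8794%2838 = 280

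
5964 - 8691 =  - 2727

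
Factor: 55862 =2^1*17^1 * 31^1* 53^1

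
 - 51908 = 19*( - 2732)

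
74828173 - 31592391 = 43235782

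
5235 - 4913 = 322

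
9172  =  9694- 522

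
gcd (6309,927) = 9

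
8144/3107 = 8144/3107=2.62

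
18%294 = 18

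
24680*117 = 2887560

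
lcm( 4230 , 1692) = 8460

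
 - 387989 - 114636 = - 502625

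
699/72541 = 699/72541 = 0.01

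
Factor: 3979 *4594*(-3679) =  - 2^1*13^1 *23^1 * 173^1*283^1*2297^1 = - 67250376154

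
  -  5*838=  - 4190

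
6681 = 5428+1253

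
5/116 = 5/116 = 0.04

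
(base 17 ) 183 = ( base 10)428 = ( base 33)CW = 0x1AC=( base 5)3203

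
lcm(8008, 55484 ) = 776776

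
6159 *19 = 117021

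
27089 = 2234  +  24855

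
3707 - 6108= - 2401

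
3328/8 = 416 = 416.00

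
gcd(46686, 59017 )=1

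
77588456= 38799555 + 38788901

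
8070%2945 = 2180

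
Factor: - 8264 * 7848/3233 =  - 64855872/3233 = - 2^6*3^2 * 53^( -1 )* 61^ ( - 1 )*109^1*1033^1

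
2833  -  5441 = -2608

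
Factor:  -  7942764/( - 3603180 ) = 5^( - 1 )*7^( - 1)*23^ ( - 1 )*  373^( - 1) * 661897^1 = 661897/300265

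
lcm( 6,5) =30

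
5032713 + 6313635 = 11346348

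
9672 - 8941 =731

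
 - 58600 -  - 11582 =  - 47018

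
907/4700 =907/4700= 0.19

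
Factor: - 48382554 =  - 2^1*3^1*11^1*433^1 * 1693^1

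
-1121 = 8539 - 9660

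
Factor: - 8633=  - 89^1 * 97^1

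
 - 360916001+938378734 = 577462733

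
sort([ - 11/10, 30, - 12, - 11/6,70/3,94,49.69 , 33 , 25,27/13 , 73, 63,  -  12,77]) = [ -12,- 12, - 11/6, -11/10,27/13,70/3 , 25, 30, 33,  49.69, 63, 73,77 , 94] 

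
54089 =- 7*( - 7727) 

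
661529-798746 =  - 137217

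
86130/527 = 163  +  229/527 = 163.43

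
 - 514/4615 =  - 514/4615 = -0.11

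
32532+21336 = 53868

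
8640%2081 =316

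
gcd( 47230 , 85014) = 9446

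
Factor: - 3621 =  - 3^1*17^1*71^1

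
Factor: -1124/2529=- 4/9 = -2^2*3^(-2)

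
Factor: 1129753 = 29^1 * 163^1*239^1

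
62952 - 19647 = 43305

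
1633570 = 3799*430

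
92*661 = 60812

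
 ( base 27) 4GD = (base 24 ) 5k1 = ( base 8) 6441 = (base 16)D21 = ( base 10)3361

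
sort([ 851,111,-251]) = [ - 251,111, 851 ] 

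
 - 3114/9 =  -  346 = - 346.00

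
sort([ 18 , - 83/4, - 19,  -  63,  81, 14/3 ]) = [ - 63, - 83/4, - 19,  14/3,  18 , 81]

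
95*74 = 7030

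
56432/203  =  277 + 201/203=277.99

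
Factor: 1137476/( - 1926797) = -2^2*17^ ( -1)*113341^( - 1)*284369^1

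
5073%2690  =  2383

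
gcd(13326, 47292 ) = 6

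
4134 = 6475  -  2341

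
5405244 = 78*69298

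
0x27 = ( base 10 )39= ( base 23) 1g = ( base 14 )2b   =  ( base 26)1D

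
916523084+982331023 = 1898854107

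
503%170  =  163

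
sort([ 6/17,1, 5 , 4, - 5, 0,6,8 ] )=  [-5,  0, 6/17,1,  4,5,6 , 8 ] 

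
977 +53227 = 54204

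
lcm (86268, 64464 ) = 5866224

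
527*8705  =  4587535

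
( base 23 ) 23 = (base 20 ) 29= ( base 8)61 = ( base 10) 49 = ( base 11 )45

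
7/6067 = 7/6067 = 0.00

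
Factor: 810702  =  2^1*3^3*15013^1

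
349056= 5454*64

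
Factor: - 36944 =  - 2^4* 2309^1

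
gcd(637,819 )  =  91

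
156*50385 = 7860060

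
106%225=106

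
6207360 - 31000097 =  - 24792737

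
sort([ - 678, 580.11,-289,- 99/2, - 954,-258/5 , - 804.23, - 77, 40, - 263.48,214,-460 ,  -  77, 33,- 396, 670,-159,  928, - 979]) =[-979, - 954, - 804.23, - 678, - 460, - 396,- 289, - 263.48,  -  159,  -  77,-77,-258/5 , - 99/2,33, 40, 214, 580.11, 670 , 928 ]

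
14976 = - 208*(-72)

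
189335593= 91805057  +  97530536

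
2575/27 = 2575/27 = 95.37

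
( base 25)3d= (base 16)58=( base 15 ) 5D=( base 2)1011000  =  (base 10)88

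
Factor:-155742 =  - 2^1*3^1*101^1*257^1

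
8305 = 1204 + 7101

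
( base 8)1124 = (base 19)1c7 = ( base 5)4341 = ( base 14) 308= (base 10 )596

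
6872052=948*7249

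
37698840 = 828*45530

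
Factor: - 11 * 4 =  - 2^2*11^1 = -44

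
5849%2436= 977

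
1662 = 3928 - 2266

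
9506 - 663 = 8843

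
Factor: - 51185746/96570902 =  - 71^1*109^1*211^(-1)*3307^1*228841^(-1)  =  - 25592873/48285451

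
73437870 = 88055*834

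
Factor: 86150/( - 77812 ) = -2^( - 1) * 5^2 * 7^( - 2)*397^ (-1)*1723^1 =- 43075/38906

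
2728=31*88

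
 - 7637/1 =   -  7637=-  7637.00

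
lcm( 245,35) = 245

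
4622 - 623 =3999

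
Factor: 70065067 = 797^1*87911^1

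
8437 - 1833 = 6604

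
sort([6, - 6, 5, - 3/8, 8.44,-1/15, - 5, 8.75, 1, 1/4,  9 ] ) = [  -  6, - 5 , - 3/8,  -  1/15,1/4, 1,5,6 , 8.44,8.75,  9]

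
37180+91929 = 129109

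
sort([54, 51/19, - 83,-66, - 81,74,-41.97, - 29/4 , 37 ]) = [-83, -81, - 66,  -  41.97,- 29/4,51/19,37,54, 74]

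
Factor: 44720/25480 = 2^1*7^(-2 )*43^1 =86/49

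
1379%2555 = 1379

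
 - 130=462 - 592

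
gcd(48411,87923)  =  11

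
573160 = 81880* 7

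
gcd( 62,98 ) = 2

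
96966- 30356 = 66610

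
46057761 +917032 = 46974793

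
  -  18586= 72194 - 90780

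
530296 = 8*66287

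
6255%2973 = 309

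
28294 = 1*28294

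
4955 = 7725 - 2770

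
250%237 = 13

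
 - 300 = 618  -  918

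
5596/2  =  2798 = 2798.00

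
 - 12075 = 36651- 48726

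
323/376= 323/376 = 0.86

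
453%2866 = 453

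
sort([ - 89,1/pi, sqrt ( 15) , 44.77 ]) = [ - 89, 1/pi,sqrt( 15),44.77] 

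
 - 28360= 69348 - 97708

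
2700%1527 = 1173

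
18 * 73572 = 1324296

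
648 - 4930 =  - 4282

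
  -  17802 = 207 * ( - 86)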